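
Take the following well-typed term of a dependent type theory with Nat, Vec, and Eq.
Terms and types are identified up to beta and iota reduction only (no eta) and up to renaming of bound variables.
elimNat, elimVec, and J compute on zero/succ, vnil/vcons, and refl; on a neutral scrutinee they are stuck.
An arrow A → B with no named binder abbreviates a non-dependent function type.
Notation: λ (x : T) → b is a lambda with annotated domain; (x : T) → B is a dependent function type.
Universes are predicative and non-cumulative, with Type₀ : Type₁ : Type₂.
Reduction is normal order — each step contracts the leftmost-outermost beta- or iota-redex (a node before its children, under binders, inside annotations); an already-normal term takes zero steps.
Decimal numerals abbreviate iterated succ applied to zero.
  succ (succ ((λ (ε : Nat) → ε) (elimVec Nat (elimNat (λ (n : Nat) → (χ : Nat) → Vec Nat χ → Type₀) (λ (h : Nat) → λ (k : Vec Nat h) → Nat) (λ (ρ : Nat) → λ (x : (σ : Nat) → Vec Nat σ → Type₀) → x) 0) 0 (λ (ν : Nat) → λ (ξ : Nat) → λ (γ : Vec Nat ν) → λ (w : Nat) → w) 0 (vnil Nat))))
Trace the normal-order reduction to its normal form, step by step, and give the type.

normal-order reduction:
  succ (succ ((λ (ε : Nat) → ε) (elimVec Nat (elimNat (λ (n : Nat) → (χ : Nat) → Vec Nat χ → Type₀) (λ (h : Nat) → λ (k : Vec Nat h) → Nat) (λ (ρ : Nat) → λ (x : (σ : Nat) → Vec Nat σ → Type₀) → x) 0) 0 (λ (ν : Nat) → λ (ξ : Nat) → λ (γ : Vec Nat ν) → λ (w : Nat) → w) 0 (vnil Nat))))
  ~> succ (succ (elimVec Nat (elimNat (λ (ε : Nat) → (n : Nat) → Vec Nat n → Type₀) (λ (χ : Nat) → λ (h : Vec Nat χ) → Nat) (λ (k : Nat) → λ (ρ : (x : Nat) → Vec Nat x → Type₀) → ρ) 0) 0 (λ (σ : Nat) → λ (ν : Nat) → λ (ξ : Vec Nat σ) → λ (γ : Nat) → γ) 0 (vnil Nat)))
  ~> 2
the term's type:
  Nat


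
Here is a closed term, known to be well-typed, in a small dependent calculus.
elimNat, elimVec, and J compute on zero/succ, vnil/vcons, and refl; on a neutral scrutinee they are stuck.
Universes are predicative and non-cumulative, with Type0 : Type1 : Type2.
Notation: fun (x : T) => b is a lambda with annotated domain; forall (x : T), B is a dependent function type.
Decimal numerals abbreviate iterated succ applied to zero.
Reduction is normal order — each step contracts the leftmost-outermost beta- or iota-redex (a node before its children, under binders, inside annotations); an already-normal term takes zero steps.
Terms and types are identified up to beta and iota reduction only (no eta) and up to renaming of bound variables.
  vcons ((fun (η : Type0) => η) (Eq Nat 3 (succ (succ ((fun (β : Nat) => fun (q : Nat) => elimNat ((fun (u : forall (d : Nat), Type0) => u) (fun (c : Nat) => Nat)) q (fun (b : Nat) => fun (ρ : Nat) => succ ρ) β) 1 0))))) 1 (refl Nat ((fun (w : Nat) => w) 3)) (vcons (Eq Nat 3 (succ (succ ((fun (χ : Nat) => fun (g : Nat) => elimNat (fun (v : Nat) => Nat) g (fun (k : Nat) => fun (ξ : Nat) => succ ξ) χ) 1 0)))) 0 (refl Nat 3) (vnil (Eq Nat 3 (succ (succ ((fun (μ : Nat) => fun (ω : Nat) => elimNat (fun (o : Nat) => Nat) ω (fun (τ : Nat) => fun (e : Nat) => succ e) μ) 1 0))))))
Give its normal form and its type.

normal form:
  vcons (Eq Nat 3 3) 1 (refl Nat 3) (vcons (Eq Nat 3 3) 0 (refl Nat 3) (vnil (Eq Nat 3 3)))
inferred type:
  Vec (Eq Nat 3 3) 2


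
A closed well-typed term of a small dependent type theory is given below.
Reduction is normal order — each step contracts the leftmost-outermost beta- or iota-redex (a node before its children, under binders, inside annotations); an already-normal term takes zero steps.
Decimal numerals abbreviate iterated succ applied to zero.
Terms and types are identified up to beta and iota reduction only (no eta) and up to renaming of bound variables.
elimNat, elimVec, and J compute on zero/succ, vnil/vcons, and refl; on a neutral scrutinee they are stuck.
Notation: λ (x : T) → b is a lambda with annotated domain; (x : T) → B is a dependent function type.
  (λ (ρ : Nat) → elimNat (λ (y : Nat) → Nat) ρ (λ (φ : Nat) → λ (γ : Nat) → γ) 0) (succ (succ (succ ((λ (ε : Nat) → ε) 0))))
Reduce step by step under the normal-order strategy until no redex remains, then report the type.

normal-order reduction sequence:
  (λ (ρ : Nat) → elimNat (λ (y : Nat) → Nat) ρ (λ (φ : Nat) → λ (γ : Nat) → γ) 0) (succ (succ (succ ((λ (ε : Nat) → ε) 0))))
  ~> elimNat (λ (ρ : Nat) → Nat) (succ (succ (succ ((λ (y : Nat) → y) 0)))) (λ (φ : Nat) → λ (γ : Nat) → γ) 0
  ~> succ (succ (succ ((λ (ρ : Nat) → ρ) 0)))
  ~> 3
type:
  Nat


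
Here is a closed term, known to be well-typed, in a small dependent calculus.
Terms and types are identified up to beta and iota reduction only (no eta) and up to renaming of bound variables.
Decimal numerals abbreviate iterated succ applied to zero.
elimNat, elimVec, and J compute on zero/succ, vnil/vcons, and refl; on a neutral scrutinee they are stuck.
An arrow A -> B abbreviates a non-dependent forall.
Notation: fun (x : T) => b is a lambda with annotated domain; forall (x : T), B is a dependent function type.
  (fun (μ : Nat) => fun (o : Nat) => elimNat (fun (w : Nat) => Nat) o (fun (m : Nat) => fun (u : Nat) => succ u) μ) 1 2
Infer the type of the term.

type:
  Nat


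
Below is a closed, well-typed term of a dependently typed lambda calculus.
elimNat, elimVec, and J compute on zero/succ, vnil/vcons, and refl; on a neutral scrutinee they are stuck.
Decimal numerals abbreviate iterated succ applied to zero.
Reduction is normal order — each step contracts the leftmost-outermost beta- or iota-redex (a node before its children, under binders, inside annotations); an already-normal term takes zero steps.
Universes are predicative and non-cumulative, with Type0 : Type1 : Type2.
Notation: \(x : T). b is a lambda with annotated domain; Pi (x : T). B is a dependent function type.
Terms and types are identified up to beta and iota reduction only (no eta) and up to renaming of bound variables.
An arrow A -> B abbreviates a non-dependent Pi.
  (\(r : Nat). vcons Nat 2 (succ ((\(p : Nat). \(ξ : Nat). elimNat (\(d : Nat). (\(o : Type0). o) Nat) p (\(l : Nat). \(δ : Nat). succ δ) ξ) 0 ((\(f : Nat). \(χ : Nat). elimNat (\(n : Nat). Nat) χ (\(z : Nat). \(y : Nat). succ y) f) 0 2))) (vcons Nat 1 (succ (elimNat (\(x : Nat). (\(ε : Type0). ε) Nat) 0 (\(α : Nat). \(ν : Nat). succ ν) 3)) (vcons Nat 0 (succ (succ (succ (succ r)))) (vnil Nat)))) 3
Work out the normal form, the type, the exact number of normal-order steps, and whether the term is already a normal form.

normal form:
  vcons Nat 2 3 (vcons Nat 1 4 (vcons Nat 0 7 (vnil Nat)))
inferred type:
  Vec Nat 3
normal-order step count: 24
started in normal form: no
first redex: a beta-redex


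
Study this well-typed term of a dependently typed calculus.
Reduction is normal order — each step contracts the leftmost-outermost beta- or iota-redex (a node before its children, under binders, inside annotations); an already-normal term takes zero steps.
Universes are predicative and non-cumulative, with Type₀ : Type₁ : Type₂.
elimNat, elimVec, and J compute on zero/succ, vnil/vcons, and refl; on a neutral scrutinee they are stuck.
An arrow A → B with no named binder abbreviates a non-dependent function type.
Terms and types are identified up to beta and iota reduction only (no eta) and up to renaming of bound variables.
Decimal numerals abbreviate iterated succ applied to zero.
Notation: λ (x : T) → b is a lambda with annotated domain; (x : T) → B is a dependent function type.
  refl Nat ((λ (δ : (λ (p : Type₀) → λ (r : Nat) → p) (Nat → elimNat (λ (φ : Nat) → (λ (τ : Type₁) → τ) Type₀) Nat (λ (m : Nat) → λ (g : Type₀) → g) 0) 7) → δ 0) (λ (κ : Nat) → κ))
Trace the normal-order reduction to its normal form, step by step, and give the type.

normal-order reduction:
  refl Nat ((λ (δ : (λ (p : Type₀) → λ (r : Nat) → p) (Nat → elimNat (λ (φ : Nat) → (λ (τ : Type₁) → τ) Type₀) Nat (λ (m : Nat) → λ (g : Type₀) → g) 0) 7) → δ 0) (λ (κ : Nat) → κ))
  ~> refl Nat ((λ (δ : Nat) → δ) 0)
  ~> refl Nat 0
the term's type:
  Eq Nat 0 0


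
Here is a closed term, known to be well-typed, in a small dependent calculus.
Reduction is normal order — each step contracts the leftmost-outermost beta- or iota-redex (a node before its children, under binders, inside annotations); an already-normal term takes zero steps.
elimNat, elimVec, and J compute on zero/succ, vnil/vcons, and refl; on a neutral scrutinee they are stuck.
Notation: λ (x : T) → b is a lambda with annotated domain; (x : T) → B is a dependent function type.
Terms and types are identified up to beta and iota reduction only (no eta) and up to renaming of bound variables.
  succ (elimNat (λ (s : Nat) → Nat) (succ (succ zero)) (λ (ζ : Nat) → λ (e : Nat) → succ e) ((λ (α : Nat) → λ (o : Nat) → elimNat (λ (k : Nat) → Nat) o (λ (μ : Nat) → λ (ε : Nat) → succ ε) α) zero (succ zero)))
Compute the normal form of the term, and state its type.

normal form:
  succ (succ (succ (succ zero)))
type:
  Nat


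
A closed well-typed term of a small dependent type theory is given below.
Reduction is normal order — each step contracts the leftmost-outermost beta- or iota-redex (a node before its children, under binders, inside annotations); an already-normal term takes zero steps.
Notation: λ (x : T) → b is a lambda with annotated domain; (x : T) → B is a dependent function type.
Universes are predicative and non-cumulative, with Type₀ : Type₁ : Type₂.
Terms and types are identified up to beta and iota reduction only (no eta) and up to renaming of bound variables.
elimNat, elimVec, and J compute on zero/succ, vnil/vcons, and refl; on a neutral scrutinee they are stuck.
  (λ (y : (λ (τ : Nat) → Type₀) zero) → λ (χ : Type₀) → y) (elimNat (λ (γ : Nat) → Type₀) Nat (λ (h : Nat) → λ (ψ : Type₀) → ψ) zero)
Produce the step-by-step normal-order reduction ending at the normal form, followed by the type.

reduction (normal order):
  (λ (y : (λ (τ : Nat) → Type₀) zero) → λ (χ : Type₀) → y) (elimNat (λ (γ : Nat) → Type₀) Nat (λ (h : Nat) → λ (ψ : Type₀) → ψ) zero)
  ~> λ (y : Type₀) → elimNat (λ (τ : Nat) → Type₀) Nat (λ (χ : Nat) → λ (γ : Type₀) → γ) zero
  ~> λ (y : Type₀) → Nat
type:
  (y : Type₀) → Type₀


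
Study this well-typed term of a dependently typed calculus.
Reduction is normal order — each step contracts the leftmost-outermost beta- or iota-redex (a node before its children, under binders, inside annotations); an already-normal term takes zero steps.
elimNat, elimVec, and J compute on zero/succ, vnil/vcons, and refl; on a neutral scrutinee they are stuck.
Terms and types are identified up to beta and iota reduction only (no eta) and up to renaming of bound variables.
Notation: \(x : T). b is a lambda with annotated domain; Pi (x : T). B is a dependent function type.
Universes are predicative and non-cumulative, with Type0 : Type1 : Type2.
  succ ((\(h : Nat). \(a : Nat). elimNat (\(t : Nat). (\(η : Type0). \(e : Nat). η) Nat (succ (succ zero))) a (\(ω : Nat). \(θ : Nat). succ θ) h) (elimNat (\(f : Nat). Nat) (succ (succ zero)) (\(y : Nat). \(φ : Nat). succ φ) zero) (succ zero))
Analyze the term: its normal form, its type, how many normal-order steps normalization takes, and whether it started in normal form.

normal form:
  succ (succ (succ (succ zero)))
inferred type:
  Nat
steps to reach normal form (normal order): 12
started in normal form: no
first contracted redex: a beta-redex


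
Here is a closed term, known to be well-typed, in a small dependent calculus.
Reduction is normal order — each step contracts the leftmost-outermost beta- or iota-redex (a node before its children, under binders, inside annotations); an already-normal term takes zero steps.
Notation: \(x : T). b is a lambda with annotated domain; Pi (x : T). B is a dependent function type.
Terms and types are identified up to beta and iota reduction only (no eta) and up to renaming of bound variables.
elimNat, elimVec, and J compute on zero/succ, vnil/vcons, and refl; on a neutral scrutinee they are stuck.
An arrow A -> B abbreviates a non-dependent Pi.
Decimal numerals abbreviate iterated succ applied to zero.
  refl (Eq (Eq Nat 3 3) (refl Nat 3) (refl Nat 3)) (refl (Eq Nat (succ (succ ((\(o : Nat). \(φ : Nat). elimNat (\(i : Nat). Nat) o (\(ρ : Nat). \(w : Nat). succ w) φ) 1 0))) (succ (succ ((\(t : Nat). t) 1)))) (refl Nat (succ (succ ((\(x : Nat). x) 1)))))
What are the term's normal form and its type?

reduced normal form:
  refl (Eq (Eq Nat 3 3) (refl Nat 3) (refl Nat 3)) (refl (Eq Nat 3 3) (refl Nat 3))
inferred type:
  Eq (Eq (Eq Nat 3 3) (refl Nat 3) (refl Nat 3)) (refl (Eq Nat 3 3) (refl Nat 3)) (refl (Eq Nat 3 3) (refl Nat 3))


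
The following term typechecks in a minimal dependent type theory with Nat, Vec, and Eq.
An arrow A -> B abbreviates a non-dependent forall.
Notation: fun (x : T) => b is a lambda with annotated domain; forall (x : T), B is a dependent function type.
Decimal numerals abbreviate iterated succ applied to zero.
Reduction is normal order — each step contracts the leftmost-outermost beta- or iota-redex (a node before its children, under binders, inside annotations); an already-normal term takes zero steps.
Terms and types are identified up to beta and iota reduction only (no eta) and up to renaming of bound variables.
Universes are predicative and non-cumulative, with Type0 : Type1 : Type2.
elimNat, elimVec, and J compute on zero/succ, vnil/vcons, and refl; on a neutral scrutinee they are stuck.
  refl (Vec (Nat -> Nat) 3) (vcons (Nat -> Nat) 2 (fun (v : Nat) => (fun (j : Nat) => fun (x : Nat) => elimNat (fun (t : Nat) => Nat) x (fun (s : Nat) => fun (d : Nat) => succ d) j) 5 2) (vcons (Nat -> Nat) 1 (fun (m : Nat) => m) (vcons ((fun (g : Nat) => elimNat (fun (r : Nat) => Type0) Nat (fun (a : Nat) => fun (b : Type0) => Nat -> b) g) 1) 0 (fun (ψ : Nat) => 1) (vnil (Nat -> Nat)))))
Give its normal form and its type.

reduced normal form:
  refl (Vec (Nat -> Nat) 3) (vcons (Nat -> Nat) 2 (fun (v : Nat) => 7) (vcons (Nat -> Nat) 1 (fun (j : Nat) => j) (vcons (Nat -> Nat) 0 (fun (x : Nat) => 1) (vnil (Nat -> Nat)))))
the term's type:
  Eq (Vec (Nat -> Nat) 3) (vcons (Nat -> Nat) 2 (fun (v : Nat) => 7) (vcons (Nat -> Nat) 1 (fun (j : Nat) => j) (vcons (Nat -> Nat) 0 (fun (x : Nat) => 1) (vnil (Nat -> Nat))))) (vcons (Nat -> Nat) 2 (fun (t : Nat) => 7) (vcons (Nat -> Nat) 1 (fun (s : Nat) => s) (vcons (Nat -> Nat) 0 (fun (d : Nat) => 1) (vnil (Nat -> Nat)))))


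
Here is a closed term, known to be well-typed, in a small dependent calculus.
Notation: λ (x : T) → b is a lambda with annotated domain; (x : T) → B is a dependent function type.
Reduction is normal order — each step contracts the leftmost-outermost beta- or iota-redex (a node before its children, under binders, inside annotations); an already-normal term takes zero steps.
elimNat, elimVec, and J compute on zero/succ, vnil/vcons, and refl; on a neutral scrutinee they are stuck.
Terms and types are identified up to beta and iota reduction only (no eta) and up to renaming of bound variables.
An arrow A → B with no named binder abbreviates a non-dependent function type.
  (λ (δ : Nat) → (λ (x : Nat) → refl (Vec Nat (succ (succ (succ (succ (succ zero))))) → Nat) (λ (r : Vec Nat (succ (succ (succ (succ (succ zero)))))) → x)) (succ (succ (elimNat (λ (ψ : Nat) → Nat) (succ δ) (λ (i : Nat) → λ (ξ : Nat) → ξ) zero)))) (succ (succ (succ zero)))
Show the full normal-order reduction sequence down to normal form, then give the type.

normal-order reduction:
  (λ (δ : Nat) → (λ (x : Nat) → refl (Vec Nat (succ (succ (succ (succ (succ zero))))) → Nat) (λ (r : Vec Nat (succ (succ (succ (succ (succ zero)))))) → x)) (succ (succ (elimNat (λ (ψ : Nat) → Nat) (succ δ) (λ (i : Nat) → λ (ξ : Nat) → ξ) zero)))) (succ (succ (succ zero)))
  ~> (λ (δ : Nat) → refl (Vec Nat (succ (succ (succ (succ (succ zero))))) → Nat) (λ (x : Vec Nat (succ (succ (succ (succ (succ zero)))))) → δ)) (succ (succ (elimNat (λ (r : Nat) → Nat) (succ (succ (succ (succ zero)))) (λ (ψ : Nat) → λ (i : Nat) → i) zero)))
  ~> refl (Vec Nat (succ (succ (succ (succ (succ zero))))) → Nat) (λ (δ : Vec Nat (succ (succ (succ (succ (succ zero)))))) → succ (succ (elimNat (λ (x : Nat) → Nat) (succ (succ (succ (succ zero)))) (λ (r : Nat) → λ (ψ : Nat) → ψ) zero)))
  ~> refl (Vec Nat (succ (succ (succ (succ (succ zero))))) → Nat) (λ (δ : Vec Nat (succ (succ (succ (succ (succ zero)))))) → succ (succ (succ (succ (succ (succ zero))))))
the term's type:
  Eq (Vec Nat (succ (succ (succ (succ (succ zero))))) → Nat) (λ (δ : Vec Nat (succ (succ (succ (succ (succ zero)))))) → succ (succ (succ (succ (succ (succ zero)))))) (λ (x : Vec Nat (succ (succ (succ (succ (succ zero)))))) → succ (succ (succ (succ (succ (succ zero))))))


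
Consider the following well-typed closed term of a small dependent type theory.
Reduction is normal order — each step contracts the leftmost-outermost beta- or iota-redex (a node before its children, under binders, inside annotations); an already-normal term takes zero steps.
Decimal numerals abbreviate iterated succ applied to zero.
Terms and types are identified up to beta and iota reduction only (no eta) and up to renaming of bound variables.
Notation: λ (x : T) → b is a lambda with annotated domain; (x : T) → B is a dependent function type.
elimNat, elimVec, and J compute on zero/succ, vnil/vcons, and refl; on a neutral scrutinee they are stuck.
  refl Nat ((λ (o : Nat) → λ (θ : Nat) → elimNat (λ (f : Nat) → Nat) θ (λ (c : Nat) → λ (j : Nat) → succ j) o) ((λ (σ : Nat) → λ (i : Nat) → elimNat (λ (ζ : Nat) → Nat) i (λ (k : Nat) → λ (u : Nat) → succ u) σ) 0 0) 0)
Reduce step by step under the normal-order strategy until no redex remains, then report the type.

reduction (normal order):
  refl Nat ((λ (o : Nat) → λ (θ : Nat) → elimNat (λ (f : Nat) → Nat) θ (λ (c : Nat) → λ (j : Nat) → succ j) o) ((λ (σ : Nat) → λ (i : Nat) → elimNat (λ (ζ : Nat) → Nat) i (λ (k : Nat) → λ (u : Nat) → succ u) σ) 0 0) 0)
  ~> refl Nat ((λ (o : Nat) → elimNat (λ (θ : Nat) → Nat) o (λ (f : Nat) → λ (c : Nat) → succ c) ((λ (j : Nat) → λ (σ : Nat) → elimNat (λ (i : Nat) → Nat) σ (λ (ζ : Nat) → λ (k : Nat) → succ k) j) 0 0)) 0)
  ~> refl Nat (elimNat (λ (o : Nat) → Nat) 0 (λ (θ : Nat) → λ (f : Nat) → succ f) ((λ (c : Nat) → λ (j : Nat) → elimNat (λ (σ : Nat) → Nat) j (λ (i : Nat) → λ (ζ : Nat) → succ ζ) c) 0 0))
  ~> refl Nat (elimNat (λ (o : Nat) → Nat) 0 (λ (θ : Nat) → λ (f : Nat) → succ f) ((λ (c : Nat) → elimNat (λ (j : Nat) → Nat) c (λ (σ : Nat) → λ (i : Nat) → succ i) 0) 0))
  ~> refl Nat (elimNat (λ (o : Nat) → Nat) 0 (λ (θ : Nat) → λ (f : Nat) → succ f) (elimNat (λ (c : Nat) → Nat) 0 (λ (j : Nat) → λ (σ : Nat) → succ σ) 0))
  ~> refl Nat (elimNat (λ (o : Nat) → Nat) 0 (λ (θ : Nat) → λ (f : Nat) → succ f) 0)
  ~> refl Nat 0
type:
  Eq Nat 0 0


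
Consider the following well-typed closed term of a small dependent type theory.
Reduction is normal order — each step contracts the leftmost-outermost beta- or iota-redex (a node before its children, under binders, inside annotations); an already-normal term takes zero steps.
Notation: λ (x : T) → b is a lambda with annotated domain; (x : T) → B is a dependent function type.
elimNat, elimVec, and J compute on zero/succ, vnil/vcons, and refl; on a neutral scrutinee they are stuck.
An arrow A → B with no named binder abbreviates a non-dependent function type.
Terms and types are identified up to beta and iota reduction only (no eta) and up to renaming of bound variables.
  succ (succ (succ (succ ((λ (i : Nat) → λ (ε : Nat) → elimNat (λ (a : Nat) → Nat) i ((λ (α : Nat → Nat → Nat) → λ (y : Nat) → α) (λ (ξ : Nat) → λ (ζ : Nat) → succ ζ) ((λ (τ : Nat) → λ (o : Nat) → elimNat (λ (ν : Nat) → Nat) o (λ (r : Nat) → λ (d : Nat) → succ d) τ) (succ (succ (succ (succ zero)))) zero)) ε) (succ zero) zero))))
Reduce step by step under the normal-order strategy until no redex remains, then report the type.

normal-order reduction sequence:
  succ (succ (succ (succ ((λ (i : Nat) → λ (ε : Nat) → elimNat (λ (a : Nat) → Nat) i ((λ (α : Nat → Nat → Nat) → λ (y : Nat) → α) (λ (ξ : Nat) → λ (ζ : Nat) → succ ζ) ((λ (τ : Nat) → λ (o : Nat) → elimNat (λ (ν : Nat) → Nat) o (λ (r : Nat) → λ (d : Nat) → succ d) τ) (succ (succ (succ (succ zero)))) zero)) ε) (succ zero) zero))))
  ~> succ (succ (succ (succ ((λ (i : Nat) → elimNat (λ (ε : Nat) → Nat) (succ zero) ((λ (a : Nat → Nat → Nat) → λ (α : Nat) → a) (λ (y : Nat) → λ (ξ : Nat) → succ ξ) ((λ (ζ : Nat) → λ (τ : Nat) → elimNat (λ (o : Nat) → Nat) τ (λ (ν : Nat) → λ (r : Nat) → succ r) ζ) (succ (succ (succ (succ zero)))) zero)) i) zero))))
  ~> succ (succ (succ (succ (elimNat (λ (i : Nat) → Nat) (succ zero) ((λ (ε : Nat → Nat → Nat) → λ (a : Nat) → ε) (λ (α : Nat) → λ (y : Nat) → succ y) ((λ (ξ : Nat) → λ (ζ : Nat) → elimNat (λ (τ : Nat) → Nat) ζ (λ (o : Nat) → λ (ν : Nat) → succ ν) ξ) (succ (succ (succ (succ zero)))) zero)) zero))))
  ~> succ (succ (succ (succ (succ zero))))
inferred type:
  Nat


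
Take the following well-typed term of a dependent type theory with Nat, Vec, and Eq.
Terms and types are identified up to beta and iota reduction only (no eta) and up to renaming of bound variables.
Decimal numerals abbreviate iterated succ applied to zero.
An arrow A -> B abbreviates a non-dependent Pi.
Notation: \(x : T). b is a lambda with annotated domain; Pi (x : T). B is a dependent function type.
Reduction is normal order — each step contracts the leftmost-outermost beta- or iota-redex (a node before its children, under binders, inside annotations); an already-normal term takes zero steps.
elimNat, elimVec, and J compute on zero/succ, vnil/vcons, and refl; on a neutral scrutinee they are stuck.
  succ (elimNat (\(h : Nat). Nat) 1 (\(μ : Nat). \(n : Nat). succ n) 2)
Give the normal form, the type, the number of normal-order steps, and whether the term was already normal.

reduced normal form:
  4
the term's type:
  Nat
reduction steps (normal order): 7
already normal: no
first contracted redex: an elimNat iota-redex


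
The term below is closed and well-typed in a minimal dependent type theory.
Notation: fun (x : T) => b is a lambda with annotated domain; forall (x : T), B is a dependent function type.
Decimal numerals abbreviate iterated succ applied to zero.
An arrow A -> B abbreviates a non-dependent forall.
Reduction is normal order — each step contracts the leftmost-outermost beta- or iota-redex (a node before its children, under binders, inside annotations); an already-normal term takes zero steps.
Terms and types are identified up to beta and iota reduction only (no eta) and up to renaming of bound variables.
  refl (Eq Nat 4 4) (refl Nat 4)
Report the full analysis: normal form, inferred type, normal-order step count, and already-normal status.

reduced normal form:
  refl (Eq Nat 4 4) (refl Nat 4)
the term's type:
  Eq (Eq Nat 4 4) (refl Nat 4) (refl Nat 4)
reduction steps (normal order): 0
already normal: yes


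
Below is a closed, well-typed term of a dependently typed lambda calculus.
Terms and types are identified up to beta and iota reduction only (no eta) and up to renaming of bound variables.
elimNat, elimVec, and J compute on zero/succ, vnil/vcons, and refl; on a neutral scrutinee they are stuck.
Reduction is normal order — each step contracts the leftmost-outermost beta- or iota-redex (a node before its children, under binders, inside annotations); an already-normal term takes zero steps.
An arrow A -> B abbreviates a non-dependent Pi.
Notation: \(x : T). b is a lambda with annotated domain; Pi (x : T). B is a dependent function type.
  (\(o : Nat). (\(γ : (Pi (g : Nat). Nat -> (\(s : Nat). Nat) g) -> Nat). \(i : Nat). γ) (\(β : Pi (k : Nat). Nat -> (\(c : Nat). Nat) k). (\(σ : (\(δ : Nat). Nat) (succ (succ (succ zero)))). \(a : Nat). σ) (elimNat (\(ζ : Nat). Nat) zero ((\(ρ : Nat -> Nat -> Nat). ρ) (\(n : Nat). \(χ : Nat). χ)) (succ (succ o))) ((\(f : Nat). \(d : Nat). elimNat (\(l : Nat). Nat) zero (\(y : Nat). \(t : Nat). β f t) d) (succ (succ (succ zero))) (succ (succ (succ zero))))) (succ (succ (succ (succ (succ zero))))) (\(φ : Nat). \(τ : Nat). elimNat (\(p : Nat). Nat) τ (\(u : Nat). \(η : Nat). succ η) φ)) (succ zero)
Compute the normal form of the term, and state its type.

normal form:
  zero
the term's type:
  Nat
observation: 19 normal-order steps normalize the term, beginning with a beta-redex.


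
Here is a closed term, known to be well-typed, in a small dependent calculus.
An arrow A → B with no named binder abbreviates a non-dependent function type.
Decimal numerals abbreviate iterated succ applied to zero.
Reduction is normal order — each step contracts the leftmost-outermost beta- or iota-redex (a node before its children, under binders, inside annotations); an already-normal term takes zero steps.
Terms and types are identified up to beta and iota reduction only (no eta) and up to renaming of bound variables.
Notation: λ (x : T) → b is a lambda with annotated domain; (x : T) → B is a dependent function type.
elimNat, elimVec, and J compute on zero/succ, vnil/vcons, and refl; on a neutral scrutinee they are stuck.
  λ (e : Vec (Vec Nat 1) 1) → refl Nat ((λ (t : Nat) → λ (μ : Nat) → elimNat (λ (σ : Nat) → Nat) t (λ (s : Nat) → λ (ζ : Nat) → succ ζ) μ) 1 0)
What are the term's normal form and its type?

reduced normal form:
  λ (e : Vec (Vec Nat 1) 1) → refl Nat 1
inferred type:
  Vec (Vec Nat 1) 1 → Eq Nat 1 1


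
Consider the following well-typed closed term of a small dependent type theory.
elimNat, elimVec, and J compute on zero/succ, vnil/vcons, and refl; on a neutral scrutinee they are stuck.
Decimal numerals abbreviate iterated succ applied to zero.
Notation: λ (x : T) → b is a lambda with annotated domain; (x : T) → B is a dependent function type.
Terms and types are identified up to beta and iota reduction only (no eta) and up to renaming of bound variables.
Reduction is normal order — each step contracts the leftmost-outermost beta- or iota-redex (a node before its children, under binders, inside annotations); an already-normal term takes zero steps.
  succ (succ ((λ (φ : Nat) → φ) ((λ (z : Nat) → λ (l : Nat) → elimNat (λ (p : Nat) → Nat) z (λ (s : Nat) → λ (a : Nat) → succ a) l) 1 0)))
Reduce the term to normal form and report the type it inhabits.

normal form:
  3
the term's type:
  Nat
observation: the term reaches its normal form after 4 normal-order steps.


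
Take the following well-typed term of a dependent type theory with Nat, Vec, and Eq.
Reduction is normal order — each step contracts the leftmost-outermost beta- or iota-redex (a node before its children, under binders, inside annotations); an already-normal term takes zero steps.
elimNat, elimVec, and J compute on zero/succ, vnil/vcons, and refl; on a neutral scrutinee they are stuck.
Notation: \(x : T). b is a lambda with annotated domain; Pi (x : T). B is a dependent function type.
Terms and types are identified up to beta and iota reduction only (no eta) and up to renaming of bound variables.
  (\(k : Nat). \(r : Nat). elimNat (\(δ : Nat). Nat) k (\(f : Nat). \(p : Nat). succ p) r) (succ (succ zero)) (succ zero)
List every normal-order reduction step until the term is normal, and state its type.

normal-order reduction sequence:
  (\(k : Nat). \(r : Nat). elimNat (\(δ : Nat). Nat) k (\(f : Nat). \(p : Nat). succ p) r) (succ (succ zero)) (succ zero)
  ~> (\(k : Nat). elimNat (\(r : Nat). Nat) (succ (succ zero)) (\(δ : Nat). \(f : Nat). succ f) k) (succ zero)
  ~> elimNat (\(k : Nat). Nat) (succ (succ zero)) (\(r : Nat). \(δ : Nat). succ δ) (succ zero)
  ~> (\(k : Nat). \(r : Nat). succ r) zero (elimNat (\(δ : Nat). Nat) (succ (succ zero)) (\(f : Nat). \(p : Nat). succ p) zero)
  ~> (\(k : Nat). succ k) (elimNat (\(r : Nat). Nat) (succ (succ zero)) (\(δ : Nat). \(f : Nat). succ f) zero)
  ~> succ (elimNat (\(k : Nat). Nat) (succ (succ zero)) (\(r : Nat). \(δ : Nat). succ δ) zero)
  ~> succ (succ (succ zero))
the term's type:
  Nat


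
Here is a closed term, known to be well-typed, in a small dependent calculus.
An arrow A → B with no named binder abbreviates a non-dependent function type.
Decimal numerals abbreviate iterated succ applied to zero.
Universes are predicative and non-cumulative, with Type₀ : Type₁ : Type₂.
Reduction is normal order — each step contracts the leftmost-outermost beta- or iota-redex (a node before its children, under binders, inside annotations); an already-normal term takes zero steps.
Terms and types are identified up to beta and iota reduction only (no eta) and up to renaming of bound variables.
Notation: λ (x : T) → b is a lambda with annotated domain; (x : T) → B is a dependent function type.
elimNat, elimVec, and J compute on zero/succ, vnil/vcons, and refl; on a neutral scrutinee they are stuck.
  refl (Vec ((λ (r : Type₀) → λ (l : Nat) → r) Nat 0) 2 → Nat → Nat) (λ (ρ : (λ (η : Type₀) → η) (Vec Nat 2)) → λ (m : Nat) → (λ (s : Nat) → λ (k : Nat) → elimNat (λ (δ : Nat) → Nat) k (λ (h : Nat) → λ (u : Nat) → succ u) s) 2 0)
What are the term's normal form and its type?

reduced normal form:
  refl (Vec Nat 2 → Nat → Nat) (λ (r : Vec Nat 2) → λ (l : Nat) → 2)
the term's type:
  Eq (Vec Nat 2 → Nat → Nat) (λ (r : Vec Nat 2) → λ (l : Nat) → 2) (λ (ρ : Vec Nat 2) → λ (η : Nat) → 2)
observation: contracting a beta-redex first, the term normalizes in 12 steps.


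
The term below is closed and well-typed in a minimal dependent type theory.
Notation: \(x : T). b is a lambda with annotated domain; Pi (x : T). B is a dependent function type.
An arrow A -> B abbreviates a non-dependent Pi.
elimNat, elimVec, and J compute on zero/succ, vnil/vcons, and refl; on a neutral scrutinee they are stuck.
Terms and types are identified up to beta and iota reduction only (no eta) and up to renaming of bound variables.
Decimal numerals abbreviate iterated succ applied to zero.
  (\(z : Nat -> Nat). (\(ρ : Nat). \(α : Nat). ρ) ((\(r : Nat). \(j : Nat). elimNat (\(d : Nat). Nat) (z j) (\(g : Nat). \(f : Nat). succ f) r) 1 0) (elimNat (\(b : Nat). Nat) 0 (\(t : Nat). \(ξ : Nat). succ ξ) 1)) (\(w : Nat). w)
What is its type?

the term's type:
  Nat


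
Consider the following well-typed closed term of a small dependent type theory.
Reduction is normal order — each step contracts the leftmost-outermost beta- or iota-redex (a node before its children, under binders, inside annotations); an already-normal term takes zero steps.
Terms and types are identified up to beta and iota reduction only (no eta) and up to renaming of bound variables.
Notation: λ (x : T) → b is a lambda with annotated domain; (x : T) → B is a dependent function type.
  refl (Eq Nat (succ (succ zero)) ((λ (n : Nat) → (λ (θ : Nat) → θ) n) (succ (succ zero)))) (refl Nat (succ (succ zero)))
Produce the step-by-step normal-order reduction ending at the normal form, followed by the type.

normal-order reduction sequence:
  refl (Eq Nat (succ (succ zero)) ((λ (n : Nat) → (λ (θ : Nat) → θ) n) (succ (succ zero)))) (refl Nat (succ (succ zero)))
  ~> refl (Eq Nat (succ (succ zero)) ((λ (n : Nat) → n) (succ (succ zero)))) (refl Nat (succ (succ zero)))
  ~> refl (Eq Nat (succ (succ zero)) (succ (succ zero))) (refl Nat (succ (succ zero)))
the term's type:
  Eq (Eq Nat (succ (succ zero)) (succ (succ zero))) (refl Nat (succ (succ zero))) (refl Nat (succ (succ zero)))


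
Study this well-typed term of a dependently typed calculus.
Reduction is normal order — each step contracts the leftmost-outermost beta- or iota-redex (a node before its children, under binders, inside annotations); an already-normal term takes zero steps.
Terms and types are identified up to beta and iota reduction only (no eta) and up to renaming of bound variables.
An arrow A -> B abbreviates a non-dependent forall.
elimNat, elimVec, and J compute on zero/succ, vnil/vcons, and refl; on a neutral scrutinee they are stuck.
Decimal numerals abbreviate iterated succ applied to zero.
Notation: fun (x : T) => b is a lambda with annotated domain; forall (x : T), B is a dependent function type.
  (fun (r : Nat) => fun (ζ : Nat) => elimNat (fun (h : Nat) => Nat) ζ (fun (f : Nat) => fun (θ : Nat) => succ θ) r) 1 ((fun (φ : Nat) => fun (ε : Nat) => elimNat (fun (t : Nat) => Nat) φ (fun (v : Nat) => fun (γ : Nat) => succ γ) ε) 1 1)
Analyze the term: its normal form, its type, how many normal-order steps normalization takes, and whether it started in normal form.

resulting normal form:
  3
inferred type:
  Nat
normal-order step count: 12
already normal: no
first redex: a beta-redex


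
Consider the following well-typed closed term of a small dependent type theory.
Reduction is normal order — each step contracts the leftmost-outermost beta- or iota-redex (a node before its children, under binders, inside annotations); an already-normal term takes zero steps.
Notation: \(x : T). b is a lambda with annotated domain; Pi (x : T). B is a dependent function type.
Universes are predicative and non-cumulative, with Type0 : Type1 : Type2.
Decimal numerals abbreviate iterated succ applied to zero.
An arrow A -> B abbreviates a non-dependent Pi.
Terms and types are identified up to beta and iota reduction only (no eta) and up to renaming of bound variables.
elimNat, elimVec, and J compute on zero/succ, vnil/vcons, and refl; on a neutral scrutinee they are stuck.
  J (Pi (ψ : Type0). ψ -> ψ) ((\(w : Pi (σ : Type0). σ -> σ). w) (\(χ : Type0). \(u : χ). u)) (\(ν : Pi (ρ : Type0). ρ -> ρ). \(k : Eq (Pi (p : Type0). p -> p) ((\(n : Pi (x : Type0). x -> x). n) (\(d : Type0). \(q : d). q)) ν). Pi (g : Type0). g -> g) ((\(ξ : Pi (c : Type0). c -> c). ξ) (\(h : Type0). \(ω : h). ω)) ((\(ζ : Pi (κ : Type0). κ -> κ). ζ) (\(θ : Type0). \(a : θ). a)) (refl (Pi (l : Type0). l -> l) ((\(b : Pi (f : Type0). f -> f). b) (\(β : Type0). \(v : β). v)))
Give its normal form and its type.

reduced normal form:
  \(ψ : Type0). \(w : ψ). w
the term's type:
  Pi (ψ : Type0). ψ -> ψ
observation: contracting a J iota-redex first, the term normalizes in 2 steps.


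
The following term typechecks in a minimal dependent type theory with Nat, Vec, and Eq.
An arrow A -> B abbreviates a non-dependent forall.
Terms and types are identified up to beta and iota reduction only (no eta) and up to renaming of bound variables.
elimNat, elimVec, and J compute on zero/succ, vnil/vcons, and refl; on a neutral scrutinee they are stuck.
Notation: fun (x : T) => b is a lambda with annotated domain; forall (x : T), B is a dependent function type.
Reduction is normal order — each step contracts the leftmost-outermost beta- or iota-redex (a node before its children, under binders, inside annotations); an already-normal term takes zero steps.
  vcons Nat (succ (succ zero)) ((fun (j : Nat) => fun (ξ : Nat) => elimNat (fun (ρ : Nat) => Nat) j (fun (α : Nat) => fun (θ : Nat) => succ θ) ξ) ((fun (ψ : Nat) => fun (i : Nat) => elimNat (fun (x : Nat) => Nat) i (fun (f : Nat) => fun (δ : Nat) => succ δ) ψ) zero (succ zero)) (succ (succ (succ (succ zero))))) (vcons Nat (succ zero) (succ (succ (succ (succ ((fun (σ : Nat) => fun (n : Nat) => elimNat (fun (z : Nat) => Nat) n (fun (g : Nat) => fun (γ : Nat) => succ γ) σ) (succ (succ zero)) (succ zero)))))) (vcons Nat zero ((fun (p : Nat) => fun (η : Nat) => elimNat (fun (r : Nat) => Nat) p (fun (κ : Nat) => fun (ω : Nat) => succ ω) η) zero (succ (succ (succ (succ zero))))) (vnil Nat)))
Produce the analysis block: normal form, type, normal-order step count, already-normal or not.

resulting normal form:
  vcons Nat (succ (succ zero)) (succ (succ (succ (succ (succ zero))))) (vcons Nat (succ zero) (succ (succ (succ (succ (succ (succ (succ zero))))))) (vcons Nat zero (succ (succ (succ (succ zero)))) (vnil Nat)))
type:
  Vec Nat (succ (succ (succ zero)))
normal-order step count: 42
already normal: no
first contracted redex: a beta-redex


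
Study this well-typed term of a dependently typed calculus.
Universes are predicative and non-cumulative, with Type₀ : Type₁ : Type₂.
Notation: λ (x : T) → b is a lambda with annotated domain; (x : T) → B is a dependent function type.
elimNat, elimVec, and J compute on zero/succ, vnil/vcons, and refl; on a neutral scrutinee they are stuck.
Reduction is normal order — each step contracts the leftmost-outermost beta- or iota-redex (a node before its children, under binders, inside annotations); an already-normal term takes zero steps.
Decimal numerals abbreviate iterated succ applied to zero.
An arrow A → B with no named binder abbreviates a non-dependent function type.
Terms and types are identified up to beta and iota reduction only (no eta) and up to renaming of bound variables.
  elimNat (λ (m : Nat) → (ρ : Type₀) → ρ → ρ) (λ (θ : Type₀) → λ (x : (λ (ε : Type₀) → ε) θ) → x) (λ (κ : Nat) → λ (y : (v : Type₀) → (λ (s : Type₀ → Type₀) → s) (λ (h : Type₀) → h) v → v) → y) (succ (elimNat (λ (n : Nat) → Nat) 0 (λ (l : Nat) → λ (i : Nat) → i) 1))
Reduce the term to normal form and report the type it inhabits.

resulting normal form:
  λ (m : Type₀) → λ (ρ : m) → ρ
type:
  (m : Type₀) → m → m
observation: reduction starts at an elimNat iota-redex, and 11 normal-order steps reach the normal form.


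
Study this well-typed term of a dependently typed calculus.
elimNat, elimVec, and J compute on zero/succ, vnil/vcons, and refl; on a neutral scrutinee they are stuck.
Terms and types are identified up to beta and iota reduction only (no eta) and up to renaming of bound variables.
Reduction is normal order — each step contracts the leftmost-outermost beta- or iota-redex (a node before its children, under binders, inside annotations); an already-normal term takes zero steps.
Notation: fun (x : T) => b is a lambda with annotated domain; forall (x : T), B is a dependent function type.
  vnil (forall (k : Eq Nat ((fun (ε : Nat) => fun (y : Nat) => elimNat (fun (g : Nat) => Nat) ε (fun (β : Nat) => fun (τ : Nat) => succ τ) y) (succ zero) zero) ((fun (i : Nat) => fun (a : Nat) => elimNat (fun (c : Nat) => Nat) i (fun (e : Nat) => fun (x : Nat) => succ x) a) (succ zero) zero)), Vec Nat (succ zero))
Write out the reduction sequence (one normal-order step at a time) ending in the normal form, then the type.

normal-order reduction sequence:
  vnil (forall (k : Eq Nat ((fun (ε : Nat) => fun (y : Nat) => elimNat (fun (g : Nat) => Nat) ε (fun (β : Nat) => fun (τ : Nat) => succ τ) y) (succ zero) zero) ((fun (i : Nat) => fun (a : Nat) => elimNat (fun (c : Nat) => Nat) i (fun (e : Nat) => fun (x : Nat) => succ x) a) (succ zero) zero)), Vec Nat (succ zero))
  ~> vnil (forall (k : Eq Nat ((fun (ε : Nat) => elimNat (fun (y : Nat) => Nat) (succ zero) (fun (g : Nat) => fun (β : Nat) => succ β) ε) zero) ((fun (τ : Nat) => fun (i : Nat) => elimNat (fun (a : Nat) => Nat) τ (fun (c : Nat) => fun (e : Nat) => succ e) i) (succ zero) zero)), Vec Nat (succ zero))
  ~> vnil (forall (k : Eq Nat (elimNat (fun (ε : Nat) => Nat) (succ zero) (fun (y : Nat) => fun (g : Nat) => succ g) zero) ((fun (β : Nat) => fun (τ : Nat) => elimNat (fun (i : Nat) => Nat) β (fun (a : Nat) => fun (c : Nat) => succ c) τ) (succ zero) zero)), Vec Nat (succ zero))
  ~> vnil (forall (k : Eq Nat (succ zero) ((fun (ε : Nat) => fun (y : Nat) => elimNat (fun (g : Nat) => Nat) ε (fun (β : Nat) => fun (τ : Nat) => succ τ) y) (succ zero) zero)), Vec Nat (succ zero))
  ~> vnil (forall (k : Eq Nat (succ zero) ((fun (ε : Nat) => elimNat (fun (y : Nat) => Nat) (succ zero) (fun (g : Nat) => fun (β : Nat) => succ β) ε) zero)), Vec Nat (succ zero))
  ~> vnil (forall (k : Eq Nat (succ zero) (elimNat (fun (ε : Nat) => Nat) (succ zero) (fun (y : Nat) => fun (g : Nat) => succ g) zero)), Vec Nat (succ zero))
  ~> vnil (forall (k : Eq Nat (succ zero) (succ zero)), Vec Nat (succ zero))
the term's type:
  Vec (forall (k : Eq Nat (succ zero) (succ zero)), Vec Nat (succ zero)) zero
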